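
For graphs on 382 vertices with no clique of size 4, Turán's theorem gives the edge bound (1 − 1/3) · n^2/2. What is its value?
Turán density bound = (2/3) · 382^2/2 = 145924/3 ≈ 48641.3333

Turán's theorem: ex(n, K_{r+1}) is achieved by the complete r-partite Turán graph T(n, r) with parts as balanced as possible, and is at most (1 − 1/r) · n^2/2. For r = 3, n = 382: the density bound is (2/3) · 145924/2 = 145924/3 ≈ 48641.3333. The integer-valued extremum is e(T(382, 3)) = 48641, which is strictly less than the density bound 145924/3 since 3 ∤ 382 (the parts of T(382, 3) cannot all be equal).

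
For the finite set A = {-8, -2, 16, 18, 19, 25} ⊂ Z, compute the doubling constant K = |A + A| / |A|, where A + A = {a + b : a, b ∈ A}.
K = |A + A| / |A| = 20/6 = 10/3

Enumerate A + A = {a + b : a, b ∈ A}. With |A| = 6, there are |A|^2 = 36 ordered sum pairs; collecting distinct values, A + A = {-16, -10, -4, 8, 10, 11, 14, 16, 17, 23, 32, 34, 35, 36, 37, 38, 41, 43, 44, 50}, so |A + A| = 20. Thus K = 20/6 = 10/3. For comparison, the minimum possible |A + A| over all 6-element sets is 2·6 − 1 = 11 (so min K = 11/6), attained only by arithmetic progressions.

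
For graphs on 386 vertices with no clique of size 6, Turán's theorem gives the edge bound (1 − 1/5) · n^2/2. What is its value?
Turán density bound = (4/5) · 386^2/2 = 297992/5 ≈ 59598.4

Turán's theorem: ex(n, K_{r+1}) is achieved by the complete r-partite Turán graph T(n, r) with parts as balanced as possible, and is at most (1 − 1/r) · n^2/2. For r = 5, n = 386: the density bound is (4/5) · 148996/2 = 297992/5 ≈ 59598.4. The integer-valued extremum is e(T(386, 5)) = 59598, which is strictly less than the density bound 297992/5 since 5 ∤ 386 (the parts of T(386, 5) cannot all be equal).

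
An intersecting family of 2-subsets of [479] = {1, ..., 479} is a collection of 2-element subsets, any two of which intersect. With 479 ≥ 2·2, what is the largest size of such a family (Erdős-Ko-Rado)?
max |F| = C(478, 1) = 478

The Erdős-Ko-Rado theorem states: for n ≥ 2k, an intersecting family of k-subsets of an n-element set has size at most C(n − 1, k − 1), with equality for 'star' families {A ⊆ [n] : |A| = k, i ∈ A} (fix an element i). For n = 479, k = 2: C(478, 1) = 478.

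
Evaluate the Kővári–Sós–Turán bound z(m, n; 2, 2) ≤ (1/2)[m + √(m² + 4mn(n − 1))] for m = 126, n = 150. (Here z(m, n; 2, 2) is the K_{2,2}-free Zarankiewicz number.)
z(126, 150; 2, 2) ≤ (1/2)[126 + √(126² + 4·126·150·149)] = (1/2)[126 + √11280276] = 1742.3061

Kővári–Sós–Turán: let r_1, ..., r_126 be the row sums and z = Σ r_i the total number of 1s. Each pair of columns can share at most one row with both entries 1 (else a 2×2 all-ones block appears), so Σ_i C(r_i, 2) ≤ C(150, 2) = 11175. By convexity Σ_i C(r_i, 2) ≥ 126·C(z/126, 2) = z(z − 126)/(2·126), giving z² − 126z − 126·150·149 ≤ 0 and hence z ≤ (1/2)[126 + √(15876 + 4·2816100)] = (1/2)[126 + √11280276] ≈ (1/2)(126 + 3358.6122) = 1742.3061.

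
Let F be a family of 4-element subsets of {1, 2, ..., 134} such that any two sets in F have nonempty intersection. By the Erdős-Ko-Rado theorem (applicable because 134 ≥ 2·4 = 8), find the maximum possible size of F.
max |F| = C(133, 3) = 383306

Erdős-Ko-Rado (1961): when n ≥ 2k, max |F| = C(n−1, k−1). The bound is attained by the star {A : i ∈ A} for any fixed i ∈ [n]. Here C(134−1, 4−1) = C(133, 3) = 383306.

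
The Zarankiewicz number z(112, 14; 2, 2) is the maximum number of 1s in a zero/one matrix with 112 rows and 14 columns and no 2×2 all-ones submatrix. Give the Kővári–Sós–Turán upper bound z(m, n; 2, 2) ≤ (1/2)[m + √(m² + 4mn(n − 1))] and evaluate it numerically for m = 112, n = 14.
z(112, 14; 2, 2) ≤ (1/2)[112 + √(112² + 4·112·14·13)] = (1/2)[112 + √94080] = 209.3623

Kővári–Sós–Turán: let r_1, ..., r_112 be the row sums and z = Σ r_i the total number of 1s. Each pair of columns can share at most one row with both entries 1 (else a 2×2 all-ones block appears), so Σ_i C(r_i, 2) ≤ C(14, 2) = 91. By convexity Σ_i C(r_i, 2) ≥ 112·C(z/112, 2) = z(z − 112)/(2·112), giving z² − 112z − 112·14·13 ≤ 0 and hence z ≤ (1/2)[112 + √(12544 + 4·20384)] = (1/2)[112 + √94080] ≈ (1/2)(112 + 306.7246) = 209.3623.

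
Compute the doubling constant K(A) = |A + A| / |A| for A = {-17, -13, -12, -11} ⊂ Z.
K = |A + A| / |A| = 9/4

Enumerate A + A = {a + b : a, b ∈ A}. With |A| = 4, there are |A|^2 = 16 ordered sum pairs; collecting distinct values, A + A = {-34, -30, -29, -28, -26, -25, -24, -23, -22}, so |A + A| = 9. Thus K = 9/4. For comparison, the minimum possible |A + A| over all 4-element sets is 2·4 − 1 = 7 (so min K = 7/4), attained only by arithmetic progressions.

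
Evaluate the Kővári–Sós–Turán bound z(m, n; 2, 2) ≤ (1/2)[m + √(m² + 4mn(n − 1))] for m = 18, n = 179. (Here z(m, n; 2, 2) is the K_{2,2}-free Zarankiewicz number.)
z(18, 179; 2, 2) ≤ (1/2)[18 + √(18² + 4·18·179·178)] = (1/2)[18 + √2294388] = 766.3619

Kővári–Sós–Turán: let r_1, ..., r_18 be the row sums and z = Σ r_i the total number of 1s. Each pair of columns can share at most one row with both entries 1 (else a 2×2 all-ones block appears), so Σ_i C(r_i, 2) ≤ C(179, 2) = 15931. By convexity Σ_i C(r_i, 2) ≥ 18·C(z/18, 2) = z(z − 18)/(2·18), giving z² − 18z − 18·179·178 ≤ 0 and hence z ≤ (1/2)[18 + √(324 + 4·573516)] = (1/2)[18 + √2294388] ≈ (1/2)(18 + 1514.7237) = 766.3619.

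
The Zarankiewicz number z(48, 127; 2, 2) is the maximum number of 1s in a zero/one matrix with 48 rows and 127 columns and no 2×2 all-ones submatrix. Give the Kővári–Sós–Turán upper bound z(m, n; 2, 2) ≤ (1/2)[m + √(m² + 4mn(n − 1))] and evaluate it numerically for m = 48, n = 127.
z(48, 127; 2, 2) ≤ (1/2)[48 + √(48² + 4·48·127·126)] = (1/2)[48 + √3074688] = 900.7394

Kővári–Sós–Turán: let r_1, ..., r_48 be the row sums and z = Σ r_i the total number of 1s. Each pair of columns can share at most one row with both entries 1 (else a 2×2 all-ones block appears), so Σ_i C(r_i, 2) ≤ C(127, 2) = 8001. By convexity Σ_i C(r_i, 2) ≥ 48·C(z/48, 2) = z(z − 48)/(2·48), giving z² − 48z − 48·127·126 ≤ 0 and hence z ≤ (1/2)[48 + √(2304 + 4·768096)] = (1/2)[48 + √3074688] ≈ (1/2)(48 + 1753.4788) = 900.7394.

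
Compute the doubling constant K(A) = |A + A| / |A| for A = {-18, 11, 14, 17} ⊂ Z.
K = |A + A| / |A| = 9/4

Enumerate A + A = {a + b : a, b ∈ A}. With |A| = 4, there are |A|^2 = 16 ordered sum pairs; collecting distinct values, A + A = {-36, -7, -4, -1, 22, 25, 28, 31, 34}, so |A + A| = 9. Thus K = 9/4. For comparison, the minimum possible |A + A| over all 4-element sets is 2·4 − 1 = 7 (so min K = 7/4), attained only by arithmetic progressions.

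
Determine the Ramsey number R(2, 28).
R(2, 28) = 28

R(2, k) = k for all k ≥ 2: in a 2-colouring of K_k, either some edge is red (a red K_2) or all edges are blue (a blue K_k). And K_{27} coloured all-blue has no blue K_28, so R(2, 28) > 27. Hence R(2, 28) = 28.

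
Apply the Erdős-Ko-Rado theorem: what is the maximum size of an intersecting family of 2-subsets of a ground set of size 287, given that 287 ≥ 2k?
max |F| = C(286, 1) = 286

Erdős-Ko-Rado (1961): when n ≥ 2k, max |F| = C(n−1, k−1). The bound is attained by the star {A : i ∈ A} for any fixed i ∈ [n]. Here C(287−1, 2−1) = C(286, 1) = 286.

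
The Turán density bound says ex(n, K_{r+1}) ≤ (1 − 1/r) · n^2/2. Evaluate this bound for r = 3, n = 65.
Turán density bound = (2/3) · 65^2/2 = 4225/3 ≈ 1408.3333

Turán's theorem: ex(n, K_{r+1}) is achieved by the complete r-partite Turán graph T(n, r) with parts as balanced as possible, and is at most (1 − 1/r) · n^2/2. For r = 3, n = 65: the density bound is (2/3) · 4225/2 = 4225/3 ≈ 1408.3333. The integer-valued extremum is e(T(65, 3)) = 1408, which is strictly less than the density bound 4225/3 since 3 ∤ 65 (the parts of T(65, 3) cannot all be equal).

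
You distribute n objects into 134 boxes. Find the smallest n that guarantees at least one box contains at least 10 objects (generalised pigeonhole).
n = (10 − 1)·134 + 1 = 1207

By the generalised pigeonhole principle, to guarantee some box contains ≥ r objects we need more than (r − 1) · k objects total. Threshold: n = (r − 1) · k + 1. With r = 10 and k = 134: n = 9 · 134 + 1 = 1206 + 1 = 1207. For n = 1206 = 9 · 134, we can put exactly 9 objects in every box, avoiding 10 in any single one — so 1207 is tight.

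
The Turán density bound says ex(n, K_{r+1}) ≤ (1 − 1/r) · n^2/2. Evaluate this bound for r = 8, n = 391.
Turán density bound = (7/8) · 391^2/2 = 1070167/16 ≈ 66885.4375

Turán's theorem: ex(n, K_{r+1}) is achieved by the complete r-partite Turán graph T(n, r) with parts as balanced as possible, and is at most (1 − 1/r) · n^2/2. For r = 8, n = 391: the density bound is (7/8) · 152881/2 = 1070167/16 ≈ 66885.4375. The integer-valued extremum is e(T(391, 8)) = 66885, which is strictly less than the density bound 1070167/16 since 8 ∤ 391 (the parts of T(391, 8) cannot all be equal).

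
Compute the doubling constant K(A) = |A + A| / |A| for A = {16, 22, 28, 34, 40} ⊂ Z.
K = |A + A| / |A| = 9/5

Enumerate A + A = {a + b : a, b ∈ A}. With |A| = 5, there are |A|^2 = 25 ordered sum pairs; collecting distinct values, A + A = {32, 38, 44, 50, 56, 62, 68, 74, 80}, so |A + A| = 9. Thus K = 9/5. Here |A + A| = 2|A| − 1 = 9, the minimum possible — so K = 9/5 is minimal, which holds iff A is an arithmetic progression.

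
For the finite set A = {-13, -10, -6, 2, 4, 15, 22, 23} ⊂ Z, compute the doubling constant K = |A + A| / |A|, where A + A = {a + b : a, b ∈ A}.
K = |A + A| / |A| = 34/8 = 17/4

Enumerate A + A = {a + b : a, b ∈ A}. With |A| = 8, there are |A|^2 = 64 ordered sum pairs; collecting distinct values, A + A = {-26, -23, -20, -19, -16, -12, -11, -9, -8, -6, -4, -2, 2, 4, 5, 6, 8, 9, 10, 12, 13, 16, 17, 19, 24, 25, 26, 27, 30, 37, 38, 44, 45, 46}, so |A + A| = 34. Thus K = 34/8 = 17/4. For comparison, the minimum possible |A + A| over all 8-element sets is 2·8 − 1 = 15 (so min K = 15/8), attained only by arithmetic progressions.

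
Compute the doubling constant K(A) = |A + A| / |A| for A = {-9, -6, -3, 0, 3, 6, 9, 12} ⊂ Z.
K = |A + A| / |A| = 15/8

Enumerate A + A = {a + b : a, b ∈ A}. With |A| = 8, there are |A|^2 = 64 ordered sum pairs; collecting distinct values, A + A = {-18, -15, -12, -9, -6, -3, 0, 3, 6, 9, 12, 15, 18, 21, 24}, so |A + A| = 15. Thus K = 15/8. Here |A + A| = 2|A| − 1 = 15, the minimum possible — so K = 15/8 is minimal, which holds iff A is an arithmetic progression.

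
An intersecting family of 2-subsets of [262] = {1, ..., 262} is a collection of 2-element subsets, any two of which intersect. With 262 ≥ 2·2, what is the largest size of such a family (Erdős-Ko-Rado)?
max |F| = C(261, 1) = 261

The Erdős-Ko-Rado theorem states: for n ≥ 2k, an intersecting family of k-subsets of an n-element set has size at most C(n − 1, k − 1), with equality for 'star' families {A ⊆ [n] : |A| = k, i ∈ A} (fix an element i). For n = 262, k = 2: C(261, 1) = 261.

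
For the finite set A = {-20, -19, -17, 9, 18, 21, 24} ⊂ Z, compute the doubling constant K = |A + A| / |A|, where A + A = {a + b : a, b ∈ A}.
K = |A + A| / |A| = 25/7

Enumerate A + A = {a + b : a, b ∈ A}. With |A| = 7, there are |A|^2 = 49 ordered sum pairs; collecting distinct values, A + A = {-40, -39, -38, -37, -36, -34, -11, -10, -8, -2, -1, 1, 2, 4, 5, 7, 18, 27, 30, 33, 36, 39, 42, 45, 48}, so |A + A| = 25. Thus K = 25/7. For comparison, the minimum possible |A + A| over all 7-element sets is 2·7 − 1 = 13 (so min K = 13/7), attained only by arithmetic progressions.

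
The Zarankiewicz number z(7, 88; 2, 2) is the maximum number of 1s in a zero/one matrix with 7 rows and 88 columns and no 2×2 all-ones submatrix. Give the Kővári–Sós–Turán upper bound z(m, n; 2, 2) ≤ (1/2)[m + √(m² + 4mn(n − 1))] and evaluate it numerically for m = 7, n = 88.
z(7, 88; 2, 2) ≤ (1/2)[7 + √(7² + 4·7·88·87)] = (1/2)[7 + √214417] = 235.0259

Kővári–Sós–Turán: let r_1, ..., r_7 be the row sums and z = Σ r_i the total number of 1s. Each pair of columns can share at most one row with both entries 1 (else a 2×2 all-ones block appears), so Σ_i C(r_i, 2) ≤ C(88, 2) = 3828. By convexity Σ_i C(r_i, 2) ≥ 7·C(z/7, 2) = z(z − 7)/(2·7), giving z² − 7z − 7·88·87 ≤ 0 and hence z ≤ (1/2)[7 + √(49 + 4·53592)] = (1/2)[7 + √214417] ≈ (1/2)(7 + 463.0518) = 235.0259.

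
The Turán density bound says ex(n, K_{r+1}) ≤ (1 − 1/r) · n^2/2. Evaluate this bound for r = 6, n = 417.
Turán density bound = (5/6) · 417^2/2 = 289815/4 ≈ 72453.75

Turán's theorem: ex(n, K_{r+1}) is achieved by the complete r-partite Turán graph T(n, r) with parts as balanced as possible, and is at most (1 − 1/r) · n^2/2. For r = 6, n = 417: the density bound is (5/6) · 173889/2 = 289815/4 ≈ 72453.75. The integer-valued extremum is e(T(417, 6)) = 72453, which is strictly less than the density bound 289815/4 since 6 ∤ 417 (the parts of T(417, 6) cannot all be equal).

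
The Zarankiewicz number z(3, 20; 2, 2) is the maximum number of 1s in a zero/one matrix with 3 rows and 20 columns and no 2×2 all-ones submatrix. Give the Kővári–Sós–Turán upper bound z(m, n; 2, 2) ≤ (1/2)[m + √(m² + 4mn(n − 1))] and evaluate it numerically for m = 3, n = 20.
z(3, 20; 2, 2) ≤ (1/2)[3 + √(3² + 4·3·20·19)] = (1/2)[3 + √4569] = 35.2972

Kővári–Sós–Turán: let r_1, ..., r_3 be the row sums and z = Σ r_i the total number of 1s. Each pair of columns can share at most one row with both entries 1 (else a 2×2 all-ones block appears), so Σ_i C(r_i, 2) ≤ C(20, 2) = 190. By convexity Σ_i C(r_i, 2) ≥ 3·C(z/3, 2) = z(z − 3)/(2·3), giving z² − 3z − 3·20·19 ≤ 0 and hence z ≤ (1/2)[3 + √(9 + 4·1140)] = (1/2)[3 + √4569] ≈ (1/2)(3 + 67.5944) = 35.2972.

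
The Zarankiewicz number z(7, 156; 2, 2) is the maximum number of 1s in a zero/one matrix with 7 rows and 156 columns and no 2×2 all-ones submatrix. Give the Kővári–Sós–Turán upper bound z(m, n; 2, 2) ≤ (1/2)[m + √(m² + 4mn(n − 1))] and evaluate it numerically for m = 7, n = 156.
z(7, 156; 2, 2) ≤ (1/2)[7 + √(7² + 4·7·156·155)] = (1/2)[7 + √677089] = 414.9271

Kővári–Sós–Turán: let r_1, ..., r_7 be the row sums and z = Σ r_i the total number of 1s. Each pair of columns can share at most one row with both entries 1 (else a 2×2 all-ones block appears), so Σ_i C(r_i, 2) ≤ C(156, 2) = 12090. By convexity Σ_i C(r_i, 2) ≥ 7·C(z/7, 2) = z(z − 7)/(2·7), giving z² − 7z − 7·156·155 ≤ 0 and hence z ≤ (1/2)[7 + √(49 + 4·169260)] = (1/2)[7 + √677089] ≈ (1/2)(7 + 822.8542) = 414.9271.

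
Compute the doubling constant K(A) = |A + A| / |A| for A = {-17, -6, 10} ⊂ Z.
K = |A + A| / |A| = 6/3 = 2

Enumerate A + A = {a + b : a, b ∈ A}. With |A| = 3, there are |A|^2 = 9 ordered sum pairs; collecting distinct values, A + A = {-34, -23, -12, -7, 4, 20}, so |A + A| = 6. Thus K = 6/3 = 2. For comparison, the minimum possible |A + A| over all 3-element sets is 2·3 − 1 = 5 (so min K = 5/3), attained only by arithmetic progressions.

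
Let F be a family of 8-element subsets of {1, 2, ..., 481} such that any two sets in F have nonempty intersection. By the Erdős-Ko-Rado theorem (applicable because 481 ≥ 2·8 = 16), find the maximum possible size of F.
max |F| = C(480, 7) = 1114734375943200

Erdős-Ko-Rado (1961): when n ≥ 2k, max |F| = C(n−1, k−1). The bound is attained by the star {A : i ∈ A} for any fixed i ∈ [n]. Here C(481−1, 8−1) = C(480, 7) = 1114734375943200.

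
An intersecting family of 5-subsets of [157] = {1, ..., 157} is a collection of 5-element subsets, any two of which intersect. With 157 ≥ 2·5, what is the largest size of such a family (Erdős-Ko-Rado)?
max |F| = C(156, 4) = 23738715

Erdős-Ko-Rado (1961): when n ≥ 2k, max |F| = C(n−1, k−1). The bound is attained by the star {A : i ∈ A} for any fixed i ∈ [n]. Here C(157−1, 5−1) = C(156, 4) = 23738715.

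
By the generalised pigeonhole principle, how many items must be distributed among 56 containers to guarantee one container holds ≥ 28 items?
n = (28 − 1)·56 + 1 = 1513

By the generalised pigeonhole principle, to guarantee some box contains ≥ r objects we need more than (r − 1) · k objects total. Threshold: n = (r − 1) · k + 1. With r = 28 and k = 56: n = 27 · 56 + 1 = 1512 + 1 = 1513. For n = 1512 = 27 · 56, we can put exactly 27 objects in every box, avoiding 28 in any single one — so 1513 is tight.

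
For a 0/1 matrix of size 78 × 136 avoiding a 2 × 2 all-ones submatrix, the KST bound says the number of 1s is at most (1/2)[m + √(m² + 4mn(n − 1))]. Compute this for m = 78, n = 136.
z(78, 136; 2, 2) ≤ (1/2)[78 + √(78² + 4·78·136·135)] = (1/2)[78 + √5734404] = 1236.3308

Kővári–Sós–Turán: let r_1, ..., r_78 be the row sums and z = Σ r_i the total number of 1s. Each pair of columns can share at most one row with both entries 1 (else a 2×2 all-ones block appears), so Σ_i C(r_i, 2) ≤ C(136, 2) = 9180. By convexity Σ_i C(r_i, 2) ≥ 78·C(z/78, 2) = z(z − 78)/(2·78), giving z² − 78z − 78·136·135 ≤ 0 and hence z ≤ (1/2)[78 + √(6084 + 4·1432080)] = (1/2)[78 + √5734404] ≈ (1/2)(78 + 2394.6616) = 1236.3308.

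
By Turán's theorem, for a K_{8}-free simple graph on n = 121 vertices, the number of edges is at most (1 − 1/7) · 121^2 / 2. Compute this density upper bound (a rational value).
Turán density bound = (6/7) · 121^2/2 = 43923/7 ≈ 6274.7143

Turán's theorem: ex(n, K_{r+1}) is achieved by the complete r-partite Turán graph T(n, r) with parts as balanced as possible, and is at most (1 − 1/r) · n^2/2. For r = 7, n = 121: the density bound is (6/7) · 14641/2 = 43923/7 ≈ 6274.7143. The integer-valued extremum is e(T(121, 7)) = 6274, which is strictly less than the density bound 43923/7 since 7 ∤ 121 (the parts of T(121, 7) cannot all be equal).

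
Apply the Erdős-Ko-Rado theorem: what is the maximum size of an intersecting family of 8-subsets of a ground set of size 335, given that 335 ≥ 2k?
max |F| = C(334, 7) = 86359460961576

The Erdős-Ko-Rado theorem states: for n ≥ 2k, an intersecting family of k-subsets of an n-element set has size at most C(n − 1, k − 1), with equality for 'star' families {A ⊆ [n] : |A| = k, i ∈ A} (fix an element i). For n = 335, k = 8: C(334, 7) = 86359460961576.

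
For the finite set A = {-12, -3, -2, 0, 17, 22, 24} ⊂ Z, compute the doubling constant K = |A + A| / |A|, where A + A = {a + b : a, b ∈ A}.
K = |A + A| / |A| = 27/7

Enumerate A + A = {a + b : a, b ∈ A}. With |A| = 7, there are |A|^2 = 49 ordered sum pairs; collecting distinct values, A + A = {-24, -15, -14, -12, -6, -5, -4, -3, -2, 0, 5, 10, 12, 14, 15, 17, 19, 20, 21, 22, 24, 34, 39, 41, 44, 46, 48}, so |A + A| = 27. Thus K = 27/7. For comparison, the minimum possible |A + A| over all 7-element sets is 2·7 − 1 = 13 (so min K = 13/7), attained only by arithmetic progressions.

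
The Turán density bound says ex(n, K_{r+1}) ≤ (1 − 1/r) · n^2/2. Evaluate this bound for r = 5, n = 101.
Turán density bound = (4/5) · 101^2/2 = 20402/5 ≈ 4080.4

Turán's theorem: ex(n, K_{r+1}) is achieved by the complete r-partite Turán graph T(n, r) with parts as balanced as possible, and is at most (1 − 1/r) · n^2/2. For r = 5, n = 101: the density bound is (4/5) · 10201/2 = 20402/5 ≈ 4080.4. The integer-valued extremum is e(T(101, 5)) = 4080, which is strictly less than the density bound 20402/5 since 5 ∤ 101 (the parts of T(101, 5) cannot all be equal).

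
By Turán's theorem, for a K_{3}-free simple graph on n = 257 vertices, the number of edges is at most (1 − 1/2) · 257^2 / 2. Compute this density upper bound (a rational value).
Turán density bound = (1/2) · 257^2/2 = 66049/4 ≈ 16512.25

Turán's theorem: ex(n, K_{r+1}) is achieved by the complete r-partite Turán graph T(n, r) with parts as balanced as possible, and is at most (1 − 1/r) · n^2/2. For r = 2, n = 257: the density bound is (1/2) · 66049/2 = 66049/4 ≈ 16512.25. The integer-valued extremum is e(T(257, 2)) = 16512, which is strictly less than the density bound 66049/4 since 2 ∤ 257 (the parts of T(257, 2) cannot all be equal).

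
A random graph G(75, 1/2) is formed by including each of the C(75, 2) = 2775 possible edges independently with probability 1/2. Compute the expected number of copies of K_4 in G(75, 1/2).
E[# K_4] = C(75, 4) · (1/2)^C(4, 2) = 1215450 / 2^6 = 607725/32 = 18991.40625

For each 4-subset S of vertices (there are C(75, 4) = 1215450 such S), let X_S = 1 if S induces a K_4 (all C(4, 2) = 6 edges present). Then P(X_S = 1) = (1/2)^6 = 1/64. By linearity of expectation, E[# K_4] = C(75, 4) · (1/2)^6 = 1215450 / 64 = 607725/32 = 18991.40625.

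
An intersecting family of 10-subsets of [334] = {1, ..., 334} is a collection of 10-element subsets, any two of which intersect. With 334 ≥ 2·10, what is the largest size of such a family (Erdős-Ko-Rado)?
max |F| = C(333, 9) = 124416985140694675

Erdős-Ko-Rado (1961): when n ≥ 2k, max |F| = C(n−1, k−1). The bound is attained by the star {A : i ∈ A} for any fixed i ∈ [n]. Here C(334−1, 10−1) = C(333, 9) = 124416985140694675.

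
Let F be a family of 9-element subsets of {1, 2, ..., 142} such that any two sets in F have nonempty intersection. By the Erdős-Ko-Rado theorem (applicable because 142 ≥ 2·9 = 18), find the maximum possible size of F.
max |F| = C(141, 8) = 3165326793495

Erdős-Ko-Rado (1961): when n ≥ 2k, max |F| = C(n−1, k−1). The bound is attained by the star {A : i ∈ A} for any fixed i ∈ [n]. Here C(142−1, 9−1) = C(141, 8) = 3165326793495.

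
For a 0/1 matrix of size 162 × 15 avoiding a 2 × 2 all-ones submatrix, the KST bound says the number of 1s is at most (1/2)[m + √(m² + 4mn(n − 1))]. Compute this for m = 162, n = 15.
z(162, 15; 2, 2) ≤ (1/2)[162 + √(162² + 4·162·15·14)] = (1/2)[162 + √162324] = 282.4473

Kővári–Sós–Turán: let r_1, ..., r_162 be the row sums and z = Σ r_i the total number of 1s. Each pair of columns can share at most one row with both entries 1 (else a 2×2 all-ones block appears), so Σ_i C(r_i, 2) ≤ C(15, 2) = 105. By convexity Σ_i C(r_i, 2) ≥ 162·C(z/162, 2) = z(z − 162)/(2·162), giving z² − 162z − 162·15·14 ≤ 0 and hence z ≤ (1/2)[162 + √(26244 + 4·34020)] = (1/2)[162 + √162324] ≈ (1/2)(162 + 402.8945) = 282.4473.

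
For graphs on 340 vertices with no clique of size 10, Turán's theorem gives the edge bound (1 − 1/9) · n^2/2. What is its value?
Turán density bound = (8/9) · 340^2/2 = 462400/9 ≈ 51377.7778

Turán's theorem: ex(n, K_{r+1}) is achieved by the complete r-partite Turán graph T(n, r) with parts as balanced as possible, and is at most (1 − 1/r) · n^2/2. For r = 9, n = 340: the density bound is (8/9) · 115600/2 = 462400/9 ≈ 51377.7778. The integer-valued extremum is e(T(340, 9)) = 51377, which is strictly less than the density bound 462400/9 since 9 ∤ 340 (the parts of T(340, 9) cannot all be equal).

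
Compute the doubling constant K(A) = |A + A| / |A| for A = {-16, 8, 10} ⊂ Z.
K = |A + A| / |A| = 6/3 = 2

Enumerate A + A = {a + b : a, b ∈ A}. With |A| = 3, there are |A|^2 = 9 ordered sum pairs; collecting distinct values, A + A = {-32, -8, -6, 16, 18, 20}, so |A + A| = 6. Thus K = 6/3 = 2. For comparison, the minimum possible |A + A| over all 3-element sets is 2·3 − 1 = 5 (so min K = 5/3), attained only by arithmetic progressions.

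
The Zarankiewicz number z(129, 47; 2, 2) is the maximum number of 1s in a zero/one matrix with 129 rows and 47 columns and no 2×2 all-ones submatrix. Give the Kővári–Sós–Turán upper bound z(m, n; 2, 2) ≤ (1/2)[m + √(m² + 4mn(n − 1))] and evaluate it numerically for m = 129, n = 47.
z(129, 47; 2, 2) ≤ (1/2)[129 + √(129² + 4·129·47·46)] = (1/2)[129 + √1132233] = 596.5322

Kővári–Sós–Turán: let r_1, ..., r_129 be the row sums and z = Σ r_i the total number of 1s. Each pair of columns can share at most one row with both entries 1 (else a 2×2 all-ones block appears), so Σ_i C(r_i, 2) ≤ C(47, 2) = 1081. By convexity Σ_i C(r_i, 2) ≥ 129·C(z/129, 2) = z(z − 129)/(2·129), giving z² − 129z − 129·47·46 ≤ 0 and hence z ≤ (1/2)[129 + √(16641 + 4·278898)] = (1/2)[129 + √1132233] ≈ (1/2)(129 + 1064.0644) = 596.5322.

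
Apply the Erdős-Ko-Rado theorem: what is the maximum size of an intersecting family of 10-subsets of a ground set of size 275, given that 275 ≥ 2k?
max |F| = C(274, 9) = 21005455717413804

Erdős-Ko-Rado (1961): when n ≥ 2k, max |F| = C(n−1, k−1). The bound is attained by the star {A : i ∈ A} for any fixed i ∈ [n]. Here C(275−1, 10−1) = C(274, 9) = 21005455717413804.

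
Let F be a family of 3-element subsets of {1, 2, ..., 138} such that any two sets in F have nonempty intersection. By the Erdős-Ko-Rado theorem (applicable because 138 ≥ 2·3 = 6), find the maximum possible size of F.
max |F| = C(137, 2) = 9316

The Erdős-Ko-Rado theorem states: for n ≥ 2k, an intersecting family of k-subsets of an n-element set has size at most C(n − 1, k − 1), with equality for 'star' families {A ⊆ [n] : |A| = k, i ∈ A} (fix an element i). For n = 138, k = 3: C(137, 2) = 9316.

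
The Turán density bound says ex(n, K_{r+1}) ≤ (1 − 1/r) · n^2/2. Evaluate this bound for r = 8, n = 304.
Turán density bound = (7/8) · 304^2/2 = 40432

Turán's theorem: ex(n, K_{r+1}) is achieved by the complete r-partite Turán graph T(n, r) with parts as balanced as possible, and is at most (1 − 1/r) · n^2/2. For r = 8, n = 304: the density bound is (7/8) · 92416/2 = 40432. Since 8 ∣ 304, the Turán graph T(304, 8) has parts of equal size 38, and its edge count e(T(304, 8)) = 40432 attains the density bound exactly.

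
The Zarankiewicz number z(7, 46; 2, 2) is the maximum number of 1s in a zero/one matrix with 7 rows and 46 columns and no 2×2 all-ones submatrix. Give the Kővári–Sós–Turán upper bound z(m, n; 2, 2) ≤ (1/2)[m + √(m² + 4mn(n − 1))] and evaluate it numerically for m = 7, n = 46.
z(7, 46; 2, 2) ≤ (1/2)[7 + √(7² + 4·7·46·45)] = (1/2)[7 + √58009] = 123.9253

Kővári–Sós–Turán: let r_1, ..., r_7 be the row sums and z = Σ r_i the total number of 1s. Each pair of columns can share at most one row with both entries 1 (else a 2×2 all-ones block appears), so Σ_i C(r_i, 2) ≤ C(46, 2) = 1035. By convexity Σ_i C(r_i, 2) ≥ 7·C(z/7, 2) = z(z − 7)/(2·7), giving z² − 7z − 7·46·45 ≤ 0 and hence z ≤ (1/2)[7 + √(49 + 4·14490)] = (1/2)[7 + √58009] ≈ (1/2)(7 + 240.8506) = 123.9253.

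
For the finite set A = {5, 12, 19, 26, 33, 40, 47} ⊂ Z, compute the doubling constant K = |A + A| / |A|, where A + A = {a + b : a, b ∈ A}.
K = |A + A| / |A| = 13/7

Enumerate A + A = {a + b : a, b ∈ A}. With |A| = 7, there are |A|^2 = 49 ordered sum pairs; collecting distinct values, A + A = {10, 17, 24, 31, 38, 45, 52, 59, 66, 73, 80, 87, 94}, so |A + A| = 13. Thus K = 13/7. Here |A + A| = 2|A| − 1 = 13, the minimum possible — so K = 13/7 is minimal, which holds iff A is an arithmetic progression.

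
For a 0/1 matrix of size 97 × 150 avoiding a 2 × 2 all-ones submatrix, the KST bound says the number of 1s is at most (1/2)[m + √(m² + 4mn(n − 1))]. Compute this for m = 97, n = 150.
z(97, 150; 2, 2) ≤ (1/2)[97 + √(97² + 4·97·150·149)] = (1/2)[97 + √8681209] = 1521.6946

Kővári–Sós–Turán: let r_1, ..., r_97 be the row sums and z = Σ r_i the total number of 1s. Each pair of columns can share at most one row with both entries 1 (else a 2×2 all-ones block appears), so Σ_i C(r_i, 2) ≤ C(150, 2) = 11175. By convexity Σ_i C(r_i, 2) ≥ 97·C(z/97, 2) = z(z − 97)/(2·97), giving z² − 97z − 97·150·149 ≤ 0 and hence z ≤ (1/2)[97 + √(9409 + 4·2167950)] = (1/2)[97 + √8681209] ≈ (1/2)(97 + 2946.3891) = 1521.6946.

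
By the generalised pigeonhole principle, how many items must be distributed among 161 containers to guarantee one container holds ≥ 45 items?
n = (45 − 1)·161 + 1 = 7085

By the generalised pigeonhole principle, to guarantee some box contains ≥ r objects we need more than (r − 1) · k objects total. Threshold: n = (r − 1) · k + 1. With r = 45 and k = 161: n = 44 · 161 + 1 = 7084 + 1 = 7085. For n = 7084 = 44 · 161, we can put exactly 44 objects in every box, avoiding 45 in any single one — so 7085 is tight.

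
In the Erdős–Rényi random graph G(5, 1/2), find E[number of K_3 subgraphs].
E[# K_3] = C(5, 3) · (1/2)^C(3, 2) = 10 / 2^3 = 5/4 = 1.25

For each 3-subset S of vertices (there are C(5, 3) = 10 such S), let X_S = 1 if S induces a K_3 (all C(3, 2) = 3 edges present). Then P(X_S = 1) = (1/2)^3 = 1/8. By linearity of expectation, E[# K_3] = C(5, 3) · (1/2)^3 = 10 / 8 = 5/4 = 1.25.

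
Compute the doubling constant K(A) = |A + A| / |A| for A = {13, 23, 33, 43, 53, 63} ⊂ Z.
K = |A + A| / |A| = 11/6

Enumerate A + A = {a + b : a, b ∈ A}. With |A| = 6, there are |A|^2 = 36 ordered sum pairs; collecting distinct values, A + A = {26, 36, 46, 56, 66, 76, 86, 96, 106, 116, 126}, so |A + A| = 11. Thus K = 11/6. Here |A + A| = 2|A| − 1 = 11, the minimum possible — so K = 11/6 is minimal, which holds iff A is an arithmetic progression.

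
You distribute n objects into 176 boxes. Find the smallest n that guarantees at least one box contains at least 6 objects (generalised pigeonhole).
n = (6 − 1)·176 + 1 = 881

By the generalised pigeonhole principle, to guarantee some box contains ≥ r objects we need more than (r − 1) · k objects total. Threshold: n = (r − 1) · k + 1. With r = 6 and k = 176: n = 5 · 176 + 1 = 880 + 1 = 881. For n = 880 = 5 · 176, we can put exactly 5 objects in every box, avoiding 6 in any single one — so 881 is tight.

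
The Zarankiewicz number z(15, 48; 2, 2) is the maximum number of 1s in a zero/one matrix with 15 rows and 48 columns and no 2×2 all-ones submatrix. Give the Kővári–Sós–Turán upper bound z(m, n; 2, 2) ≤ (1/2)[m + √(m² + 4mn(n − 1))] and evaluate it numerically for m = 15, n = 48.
z(15, 48; 2, 2) ≤ (1/2)[15 + √(15² + 4·15·48·47)] = (1/2)[15 + √135585] = 191.6093

Kővári–Sós–Turán: let r_1, ..., r_15 be the row sums and z = Σ r_i the total number of 1s. Each pair of columns can share at most one row with both entries 1 (else a 2×2 all-ones block appears), so Σ_i C(r_i, 2) ≤ C(48, 2) = 1128. By convexity Σ_i C(r_i, 2) ≥ 15·C(z/15, 2) = z(z − 15)/(2·15), giving z² − 15z − 15·48·47 ≤ 0 and hence z ≤ (1/2)[15 + √(225 + 4·33840)] = (1/2)[15 + √135585] ≈ (1/2)(15 + 368.2187) = 191.6093.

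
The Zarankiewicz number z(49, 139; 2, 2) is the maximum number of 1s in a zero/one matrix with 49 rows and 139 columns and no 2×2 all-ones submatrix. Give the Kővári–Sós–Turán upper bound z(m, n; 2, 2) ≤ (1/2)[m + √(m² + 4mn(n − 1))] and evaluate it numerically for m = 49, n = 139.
z(49, 139; 2, 2) ≤ (1/2)[49 + √(49² + 4·49·139·138)] = (1/2)[49 + √3762073] = 994.3032

Kővári–Sós–Turán: let r_1, ..., r_49 be the row sums and z = Σ r_i the total number of 1s. Each pair of columns can share at most one row with both entries 1 (else a 2×2 all-ones block appears), so Σ_i C(r_i, 2) ≤ C(139, 2) = 9591. By convexity Σ_i C(r_i, 2) ≥ 49·C(z/49, 2) = z(z − 49)/(2·49), giving z² − 49z − 49·139·138 ≤ 0 and hence z ≤ (1/2)[49 + √(2401 + 4·939918)] = (1/2)[49 + √3762073] ≈ (1/2)(49 + 1939.6064) = 994.3032.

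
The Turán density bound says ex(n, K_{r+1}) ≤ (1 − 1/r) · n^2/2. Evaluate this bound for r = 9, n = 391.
Turán density bound = (8/9) · 391^2/2 = 611524/9 ≈ 67947.1111

Turán's theorem: ex(n, K_{r+1}) is achieved by the complete r-partite Turán graph T(n, r) with parts as balanced as possible, and is at most (1 − 1/r) · n^2/2. For r = 9, n = 391: the density bound is (8/9) · 152881/2 = 611524/9 ≈ 67947.1111. The integer-valued extremum is e(T(391, 9)) = 67946, which is strictly less than the density bound 611524/9 since 9 ∤ 391 (the parts of T(391, 9) cannot all be equal).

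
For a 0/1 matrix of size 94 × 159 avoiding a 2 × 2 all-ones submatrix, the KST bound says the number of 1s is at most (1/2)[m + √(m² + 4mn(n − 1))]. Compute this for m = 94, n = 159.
z(94, 159; 2, 2) ≤ (1/2)[94 + √(94² + 4·94·159·158)] = (1/2)[94 + √9454708] = 1584.4254

Kővári–Sós–Turán: let r_1, ..., r_94 be the row sums and z = Σ r_i the total number of 1s. Each pair of columns can share at most one row with both entries 1 (else a 2×2 all-ones block appears), so Σ_i C(r_i, 2) ≤ C(159, 2) = 12561. By convexity Σ_i C(r_i, 2) ≥ 94·C(z/94, 2) = z(z − 94)/(2·94), giving z² − 94z − 94·159·158 ≤ 0 and hence z ≤ (1/2)[94 + √(8836 + 4·2361468)] = (1/2)[94 + √9454708] ≈ (1/2)(94 + 3074.8509) = 1584.4254.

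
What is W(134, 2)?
W(134, 2) = 134 + 1 = 135

A 2-term AP is any pair of integers, so a monochromatic 2-AP exists iff some colour is used at least twice. With 134 colours, the colouring i ↦ i on {1, ..., 134} uses each colour once, avoiding any monochromatic pair, so W(134, 2) > 134. For {1, ..., 135}, pigeonhole forces two integers of the same colour, which form a monochromatic 2-AP. Hence W(134, 2) = 135.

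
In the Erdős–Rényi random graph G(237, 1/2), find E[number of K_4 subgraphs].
E[# K_4] = C(237, 4) · (1/2)^C(4, 2) = 128154195 / 2^6 = 2002409.296875

For each 4-subset S of vertices (there are C(237, 4) = 128154195 such S), let X_S = 1 if S induces a K_4 (all C(4, 2) = 6 edges present). Then P(X_S = 1) = (1/2)^6 = 1/64. By linearity of expectation, E[# K_4] = C(237, 4) · (1/2)^6 = 128154195 / 64 = 2002409.296875.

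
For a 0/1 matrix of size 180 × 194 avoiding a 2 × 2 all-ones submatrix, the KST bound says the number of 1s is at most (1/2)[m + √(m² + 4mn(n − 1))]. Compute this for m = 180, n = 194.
z(180, 194; 2, 2) ≤ (1/2)[180 + √(180² + 4·180·194·193)] = (1/2)[180 + √26990640] = 2687.6258

Kővári–Sós–Turán: let r_1, ..., r_180 be the row sums and z = Σ r_i the total number of 1s. Each pair of columns can share at most one row with both entries 1 (else a 2×2 all-ones block appears), so Σ_i C(r_i, 2) ≤ C(194, 2) = 18721. By convexity Σ_i C(r_i, 2) ≥ 180·C(z/180, 2) = z(z − 180)/(2·180), giving z² − 180z − 180·194·193 ≤ 0 and hence z ≤ (1/2)[180 + √(32400 + 4·6739560)] = (1/2)[180 + √26990640] ≈ (1/2)(180 + 5195.2517) = 2687.6258.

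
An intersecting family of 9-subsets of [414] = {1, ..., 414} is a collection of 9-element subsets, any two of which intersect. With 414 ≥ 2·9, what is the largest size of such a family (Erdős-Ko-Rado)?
max |F| = C(413, 8) = 19609040195022817

The Erdős-Ko-Rado theorem states: for n ≥ 2k, an intersecting family of k-subsets of an n-element set has size at most C(n − 1, k − 1), with equality for 'star' families {A ⊆ [n] : |A| = k, i ∈ A} (fix an element i). For n = 414, k = 9: C(413, 8) = 19609040195022817.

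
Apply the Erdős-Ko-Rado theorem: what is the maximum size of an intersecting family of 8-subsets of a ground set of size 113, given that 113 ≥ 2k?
max |F| = C(112, 7) = 36227890512

The Erdős-Ko-Rado theorem states: for n ≥ 2k, an intersecting family of k-subsets of an n-element set has size at most C(n − 1, k − 1), with equality for 'star' families {A ⊆ [n] : |A| = k, i ∈ A} (fix an element i). For n = 113, k = 8: C(112, 7) = 36227890512.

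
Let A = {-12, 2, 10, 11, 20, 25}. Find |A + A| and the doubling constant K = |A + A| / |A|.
K = |A + A| / |A| = 19/6

Enumerate A + A = {a + b : a, b ∈ A}. With |A| = 6, there are |A|^2 = 36 ordered sum pairs; collecting distinct values, A + A = {-24, -10, -2, -1, 4, 8, 12, 13, 20, 21, 22, 27, 30, 31, 35, 36, 40, 45, 50}, so |A + A| = 19. Thus K = 19/6. For comparison, the minimum possible |A + A| over all 6-element sets is 2·6 − 1 = 11 (so min K = 11/6), attained only by arithmetic progressions.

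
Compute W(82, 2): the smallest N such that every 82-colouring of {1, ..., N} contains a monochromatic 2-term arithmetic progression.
W(82, 2) = 82 + 1 = 83

A 2-term AP is any pair of integers, so a monochromatic 2-AP exists iff some colour is used at least twice. With 82 colours, the colouring i ↦ i on {1, ..., 82} uses each colour once, avoiding any monochromatic pair, so W(82, 2) > 82. For {1, ..., 83}, pigeonhole forces two integers of the same colour, which form a monochromatic 2-AP. Hence W(82, 2) = 83.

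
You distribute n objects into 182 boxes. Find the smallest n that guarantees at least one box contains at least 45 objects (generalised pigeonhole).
n = (45 − 1)·182 + 1 = 8009

By the generalised pigeonhole principle, to guarantee some box contains ≥ r objects we need more than (r − 1) · k objects total. Threshold: n = (r − 1) · k + 1. With r = 45 and k = 182: n = 44 · 182 + 1 = 8008 + 1 = 8009. For n = 8008 = 44 · 182, we can put exactly 44 objects in every box, avoiding 45 in any single one — so 8009 is tight.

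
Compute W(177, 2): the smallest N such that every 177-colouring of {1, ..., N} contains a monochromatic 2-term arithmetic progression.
W(177, 2) = 177 + 1 = 178

A 2-term AP is any pair of integers, so a monochromatic 2-AP exists iff some colour is used at least twice. With 177 colours, the colouring i ↦ i on {1, ..., 177} uses each colour once, avoiding any monochromatic pair, so W(177, 2) > 177. For {1, ..., 178}, pigeonhole forces two integers of the same colour, which form a monochromatic 2-AP. Hence W(177, 2) = 178.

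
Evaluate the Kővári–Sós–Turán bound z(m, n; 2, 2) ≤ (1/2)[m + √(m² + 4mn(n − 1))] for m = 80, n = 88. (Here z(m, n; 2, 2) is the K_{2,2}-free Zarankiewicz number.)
z(80, 88; 2, 2) ≤ (1/2)[80 + √(80² + 4·80·88·87)] = (1/2)[80 + √2456320] = 823.6326

Kővári–Sós–Turán: let r_1, ..., r_80 be the row sums and z = Σ r_i the total number of 1s. Each pair of columns can share at most one row with both entries 1 (else a 2×2 all-ones block appears), so Σ_i C(r_i, 2) ≤ C(88, 2) = 3828. By convexity Σ_i C(r_i, 2) ≥ 80·C(z/80, 2) = z(z − 80)/(2·80), giving z² − 80z − 80·88·87 ≤ 0 and hence z ≤ (1/2)[80 + √(6400 + 4·612480)] = (1/2)[80 + √2456320] ≈ (1/2)(80 + 1567.2651) = 823.6326.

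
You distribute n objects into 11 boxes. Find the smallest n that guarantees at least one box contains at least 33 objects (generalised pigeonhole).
n = (33 − 1)·11 + 1 = 353

By the generalised pigeonhole principle, to guarantee some box contains ≥ r objects we need more than (r − 1) · k objects total. Threshold: n = (r − 1) · k + 1. With r = 33 and k = 11: n = 32 · 11 + 1 = 352 + 1 = 353. For n = 352 = 32 · 11, we can put exactly 32 objects in every box, avoiding 33 in any single one — so 353 is tight.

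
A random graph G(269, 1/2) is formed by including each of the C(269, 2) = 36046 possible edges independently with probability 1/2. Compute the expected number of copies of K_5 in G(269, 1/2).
E[# K_5] = C(269, 5) · (1/2)^C(5, 2) = 11306927303 / 2^10 ≈ 11041921.194336

For each 5-subset S of vertices (there are C(269, 5) = 11306927303 such S), let X_S = 1 if S induces a K_5 (all C(5, 2) = 10 edges present). Then P(X_S = 1) = (1/2)^10 = 1/1024. By linearity of expectation, E[# K_5] = C(269, 5) · (1/2)^10 = 11306927303 / 1024 ≈ 11041921.194336.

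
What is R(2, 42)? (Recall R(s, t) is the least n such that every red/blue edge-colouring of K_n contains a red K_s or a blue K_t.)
R(2, 42) = 42

R(2, k) = k for all k ≥ 2: in a 2-colouring of K_k, either some edge is red (a red K_2) or all edges are blue (a blue K_k). And K_{41} coloured all-blue has no blue K_42, so R(2, 42) > 41. Hence R(2, 42) = 42.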